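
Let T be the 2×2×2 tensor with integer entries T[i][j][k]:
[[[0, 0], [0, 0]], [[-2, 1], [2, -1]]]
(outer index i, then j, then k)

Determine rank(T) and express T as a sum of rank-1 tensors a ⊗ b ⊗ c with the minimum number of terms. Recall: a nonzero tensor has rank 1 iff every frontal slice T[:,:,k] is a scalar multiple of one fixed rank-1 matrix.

rank(T) = 1

Lower bound: T ≠ 0 (e.g. T[1,0,0] = -2), so rank(T) ≥ 1.
Upper bound: if T = a ⊗ b ⊗ c then every fibre of T is a multiple of the corresponding factor, so read the factors off the fibres through the nonzero entry T[1,0,0] = -2.
The mode-1 fibre T[:,0,0] = [0, -2] gives a = [0, 1] (primitive direction); the mode-2 fibre T[1,:,0] = [-2, 2] gives b = [1, -1]; then c[k] = T[1,0,k] / (a[1]·b[0]) = [-2, 1] / 1 = [-2, 1].
Expanding [0, 1] ⊗ [1, -1] ⊗ [-2, 1] reproduces all 8 entries of T, so T = [0, 1] ⊗ [1, -1] ⊗ [-2, 1] and rank(T) ≤ 1.
These bounds meet, so rank(T) = 1.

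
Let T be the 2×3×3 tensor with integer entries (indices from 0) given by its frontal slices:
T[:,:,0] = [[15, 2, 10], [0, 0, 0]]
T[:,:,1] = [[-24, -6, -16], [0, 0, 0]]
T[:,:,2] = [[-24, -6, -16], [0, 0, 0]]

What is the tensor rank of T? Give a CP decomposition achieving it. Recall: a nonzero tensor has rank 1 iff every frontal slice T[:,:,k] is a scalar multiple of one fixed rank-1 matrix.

Lower bound: the mode-3 unfolding of T (rows indexed by k, columns by (i,j) = (0,0), (0,1), (0,2), (1,0), (1,1), (1,2)) is [[15, 2, 10, 0, 0, 0], [-24, -6, -16, 0, 0, 0], [-24, -6, -16, 0, 0, 0]].
There the 2×2 minor on rows k ∈ {0, 1}, columns (i,j) ∈ {(0,0), (0,1)} is det [[15, 2], [-24, -6]] = -42 ≠ 0, so this unfolding has rank ≥ 2; CP rank is at least every unfolding rank, so rank(T) ≥ 2. (This is only a lower bound: in general the CP rank may exceed every unfolding rank, so we still need to exhibit 2 rank-1 terms summing to T.)
Upper bound — finding two terms. Every mode-1 slice of T is a multiple of one matrix: T[i,:,:] = a[i]·M with a = [1, 0] and M = [[15, -24, -24], [2, -6, -6], [10, -16, -16]] (rows indexed by j, columns by k). So it suffices to write M as a sum of two rank-1 matrices.
The columns of M satisfy (column 1) = (column 2), so splitting by columns, M = [15, 2, 10][1, 0, 0]ᵀ + [-24, -6, -16][0, 1, 1]ᵀ.
Hence T = [1, 0] ⊗ [15, 2, 10] ⊗ [1, 0, 0] + [1, 0] ⊗ [-24, -6, -16] ⊗ [0, 1, 1], so rank(T) ≤ 2.
These bounds meet, so rank(T) = 2.
Check entry T[1,0,2] = 0: (0)·(15)·(0) + (0)·(-24)·(1) = 0.

rank(T) = 2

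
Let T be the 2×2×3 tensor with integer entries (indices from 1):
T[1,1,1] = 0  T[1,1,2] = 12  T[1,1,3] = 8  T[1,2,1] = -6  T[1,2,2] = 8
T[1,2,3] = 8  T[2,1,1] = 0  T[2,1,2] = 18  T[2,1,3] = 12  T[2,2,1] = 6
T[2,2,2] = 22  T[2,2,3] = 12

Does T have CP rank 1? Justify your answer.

The mode-3 unfolding of T (rows indexed by k, columns by (i,j) = (1,1), (1,2), (2,1), (2,2)) is [[0, -6, 0, 6], [12, 8, 18, 22], [8, 8, 12, 12]].
There the 2×2 minor on rows k ∈ {1, 2}, columns (i,j) ∈ {(1,1), (1,2)} is det [[0, -6], [12, 8]] = 72 ≠ 0, so this unfolding has rank ≥ 2; CP rank is at least every unfolding rank, so rank(T) ≥ 2.
In particular rank(T) ≥ 2 > 1, so T is not rank-1.

No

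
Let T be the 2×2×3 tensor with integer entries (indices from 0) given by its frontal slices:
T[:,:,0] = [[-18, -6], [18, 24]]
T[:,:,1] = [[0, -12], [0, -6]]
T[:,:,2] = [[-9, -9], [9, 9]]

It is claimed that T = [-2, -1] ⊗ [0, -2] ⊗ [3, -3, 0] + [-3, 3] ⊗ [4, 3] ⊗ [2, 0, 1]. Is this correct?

Reconstruct entry (0,0,0) from the claimed factors: Σₗ aₗ[0]bₗ[0]cₗ[0] = (-2)·(0)·(3) + (-3)·(4)·(2) = -24, but T[0,0,0] = -18. The claim is false.

No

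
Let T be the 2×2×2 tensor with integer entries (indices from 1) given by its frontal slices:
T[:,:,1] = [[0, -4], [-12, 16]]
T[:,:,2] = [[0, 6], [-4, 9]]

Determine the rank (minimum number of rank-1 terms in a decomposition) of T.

Lower bound: in the mode-2 unfolding of T (rows indexed by j, columns by (i,k)) the 2×2 minor on rows j ∈ {1, 2}, columns (i,k) ∈ {(1,1), (2,1)} is det [[0, -12], [-4, 16]] = -48 ≠ 0, so that unfolding has rank ≥ 2 and hence rank(T) ≥ 2 (CP rank is at least every unfolding rank, though it can be larger).
Upper bound: with S_k = T[:,:,k], the two rank-1 terms a₁b₁ᵀ, a₂b₂ᵀ are the rank-1 members of the pencil x·S₁ + y·S₂.
det(x·S₁ + y·S₂) is −48·x² + 56·xy + 24·y² = (-8)·(2·x − 3·y)(3·x + y), vanishing at (x:y) = (3:2) and (1:-3).
M₁ = 3·S₁ + 2·S₂ = [[0, 0], [-44, 66]] = (-22)·(0, 1)(2, -3)ᵀ and M₂ = S₁ − 3·S₂ = [[0, -22], [0, -11]] = (-11)·(2, 1)(0, 1)ᵀ, so take a₁ = (0, 1), b₁ = (2, -3), a₂ = (2, 1), b₂ = (0, 1).
Each slice is an integer combination of E₁ = a₁b₁ᵀ and E₂ = a₂b₂ᵀ: S₁ = −6·E₁ − 2·E₂, S₂ = −2·E₁ + 3·E₂; reading off coefficients, c₁ = (-6, -2) and c₂ = (-2, 3).
Hence T = (0, 1) ⊗ (2, -3) ⊗ (-6, -2) + (2, 1) ⊗ (0, 1) ⊗ (-2, 3), so rank(T) ≤ 2.
These bounds meet, so rank(T) = 2.

2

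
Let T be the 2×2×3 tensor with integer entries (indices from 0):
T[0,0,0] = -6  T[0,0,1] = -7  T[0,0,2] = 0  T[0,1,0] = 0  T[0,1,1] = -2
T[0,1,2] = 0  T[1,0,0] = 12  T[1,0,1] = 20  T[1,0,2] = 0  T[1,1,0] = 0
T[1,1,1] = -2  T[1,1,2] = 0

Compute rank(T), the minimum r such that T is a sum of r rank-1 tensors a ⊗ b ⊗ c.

Lower bound: the mode-3 unfolding of T (rows indexed by k, columns by (i,j) = (0,0), (0,1), (1,0), (1,1)) is [[-6, 0, 12, 0], [-7, -2, 20, -2], [0, 0, 0, 0]].
There the 2×2 minor on rows k ∈ {0, 1}, columns (i,j) ∈ {(0,0), (0,1)} is det [[-6, 0], [-7, -2]] = 12 ≠ 0, so this unfolding has rank ≥ 2; CP rank is at least every unfolding rank, so rank(T) ≥ 2. (Flattening ranks never certify an upper bound on CP rank; for that we must actually write T with 2 rank-1 terms.)
Upper bound — finding two terms. Write S_k = T[:,:,k] for the frontal slices: S₀ = [[-6, 0], [12, 0]], S₁ = [[-7, -2], [20, -2]], S₂ = [[0, 0], [0, 0]].
If T = a₁ ⊗ b₁ ⊗ c₁ + a₂ ⊗ b₂ ⊗ c₂ then each S_k = c₁[k]·a₁b₁ᵀ + c₂[k]·a₂b₂ᵀ. S₀ and S₁ are linearly independent, so a₁b₁ᵀ and a₂b₂ᵀ must span the same plane of matrices: they are the rank-1 matrices of the form x·S₀ + y·S₁.
det(x·S₀ + y·S₁) is 36·xy + 54·y² = 18·(2·x + 3·y)(y), vanishing at (x:y) = (3:-2) and (1:0).
M₁ = 3·S₀ − 2·S₁ = [[-4, 4], [-4, 4]] = (-4)·[1, 1][1, -1]ᵀ and M₂ = S₀ = [[-6, 0], [12, 0]] = (-6)·[1, -2][1, 0]ᵀ, so take a₁ = [1, 1], b₁ = [1, -1], a₂ = [1, -2], b₂ = [1, 0].
Each slice is an integer combination of E₁ = a₁b₁ᵀ and E₂ = a₂b₂ᵀ: S₀ = −6·E₂, S₁ = 2·E₁ − 9·E₂, S₂ = 0; reading off coefficients, c₁ = [0, 2, 0] and c₂ = [-6, -9, 0].
Hence T = [1, 1] ⊗ [1, -1] ⊗ [0, 2, 0] + [1, -2] ⊗ [1, 0] ⊗ [-6, -9, 0], so rank(T) ≤ 2.
These bounds meet, so rank(T) = 2.

2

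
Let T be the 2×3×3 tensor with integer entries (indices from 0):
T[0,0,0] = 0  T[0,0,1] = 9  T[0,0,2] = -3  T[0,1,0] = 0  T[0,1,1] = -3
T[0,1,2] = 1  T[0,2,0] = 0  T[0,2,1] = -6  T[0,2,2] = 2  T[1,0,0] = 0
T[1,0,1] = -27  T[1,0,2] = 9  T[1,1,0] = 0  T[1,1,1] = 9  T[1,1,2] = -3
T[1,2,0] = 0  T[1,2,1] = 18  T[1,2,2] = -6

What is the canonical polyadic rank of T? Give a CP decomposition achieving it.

Lower bound: T ≠ 0 (e.g. T[0,0,1] = 9), so rank(T) ≥ 1.
Upper bound: if T = a ⊗ b ⊗ c then every fibre of T is a multiple of the corresponding factor, so read the factors off the fibres through the nonzero entry T[0,0,1] = 9.
The mode-1 fibre T[:,0,1] = [9, -27] gives a = [1, -3] (primitive direction); the mode-2 fibre T[0,:,1] = [9, -3, -6] gives b = [3, -1, -2]; then c[k] = T[0,0,k] / (a[0]·b[0]) = [0, 9, -3] / 3 = [0, 3, -1].
Expanding [1, -3] ⊗ [3, -1, -2] ⊗ [0, 3, -1] reproduces all 18 entries of T, so T = [1, -3] ⊗ [3, -1, -2] ⊗ [0, 3, -1] and rank(T) ≤ 1.
These bounds meet, so rank(T) = 1.

rank(T) = 1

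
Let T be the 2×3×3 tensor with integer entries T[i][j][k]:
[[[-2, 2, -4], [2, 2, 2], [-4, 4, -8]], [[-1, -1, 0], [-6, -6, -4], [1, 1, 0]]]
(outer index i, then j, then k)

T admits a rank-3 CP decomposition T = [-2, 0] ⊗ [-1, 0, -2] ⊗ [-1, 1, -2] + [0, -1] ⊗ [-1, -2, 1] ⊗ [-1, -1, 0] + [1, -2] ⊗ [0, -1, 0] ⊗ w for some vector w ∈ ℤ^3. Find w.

w = [-2, -2, -2]

Subtract the known terms from T to get the rank-1 residual R = [1, -2] ⊗ [0, -1, 0] ⊗ w, so R[i,j,k] = a[i]·b[j]·w[k]. Pick indices with nonzero a[0]·b[1] = (1)·(-1) = -1. Only the fibre through (0,1,·) is needed: R[0,1,:] = T[0,1,:] − Σₗ aₗ[0]bₗ[1]cₗ = [2, 2, 2] − (-2)·(0)·[-1, 1, -2] − (0)·(-2)·[-1, -1, 0] = [2, 2, 2]. Then w[k] = R[0,1,k] / -1 for each k, giving w = [2, 2, 2] / -1 = [-2, -2, -2].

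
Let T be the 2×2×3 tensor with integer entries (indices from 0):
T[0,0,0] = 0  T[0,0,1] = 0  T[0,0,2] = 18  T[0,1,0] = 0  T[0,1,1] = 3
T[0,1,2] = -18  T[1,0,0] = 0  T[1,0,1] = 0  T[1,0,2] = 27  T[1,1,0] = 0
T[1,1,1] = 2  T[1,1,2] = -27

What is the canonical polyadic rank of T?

2

Lower bound: in the mode-1 unfolding of T (rows indexed by i, columns by (j,k)) the 2×2 minor on rows i ∈ {0, 1}, columns (j,k) ∈ {(0,2), (1,1)} is det [[18, 3], [27, 2]] = -45 ≠ 0, so that unfolding has rank ≥ 2 and hence rank(T) ≥ 2 (CP rank is at least every unfolding rank, though it can be larger).
Upper bound: with S_k = T[:,:,k], the two rank-1 terms a₁b₁ᵀ, a₂b₂ᵀ are the rank-1 members of the pencil x·S₁ + y·S₂.
det(x·S₁ + y·S₂) is −45·xy = (-45)·(y)(x), vanishing at (x:y) = (1:0) and (0:1).
M₁ = S₁ = [[0, 3], [0, 2]] = [3, 2][0, 1]ᵀ and M₂ = S₂ = [[18, -18], [27, -27]] = 9·[2, 3][1, -1]ᵀ, so take a₁ = [3, 2], b₁ = [0, 1], a₂ = [2, 3], b₂ = [1, -1].
Each slice is an integer combination of E₁ = a₁b₁ᵀ and E₂ = a₂b₂ᵀ: S₀ = 0, S₁ = E₁, S₂ = 9·E₂; reading off coefficients, c₁ = [0, 1, 0] and c₂ = [0, 0, 9].
Hence T = [3, 2] ⊗ [0, 1] ⊗ [0, 1, 0] + [2, 3] ⊗ [1, -1] ⊗ [0, 0, 9], so rank(T) ≤ 2.
These bounds meet, so rank(T) = 2.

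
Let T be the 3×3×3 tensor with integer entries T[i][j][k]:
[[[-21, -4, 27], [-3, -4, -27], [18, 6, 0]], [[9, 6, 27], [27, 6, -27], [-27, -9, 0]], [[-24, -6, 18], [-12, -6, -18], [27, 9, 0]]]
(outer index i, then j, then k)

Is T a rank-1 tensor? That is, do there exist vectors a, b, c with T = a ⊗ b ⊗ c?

No

The mode-3 unfolding of T (rows indexed by k, columns by (i,j) = (0,0), (0,1), (0,2), (1,0), (1,1), (1,2), (2,0), (2,1), (2,2)) is [[-21, -3, 18, 9, 27, -27, -24, -12, 27], [-4, -4, 6, 6, 6, -9, -6, -6, 9], [27, -27, 0, 27, -27, 0, 18, -18, 0]].
There the 2×2 minor on rows k ∈ {0, 1}, columns (i,j) ∈ {(0,0), (0,1)} is det [[-21, -3], [-4, -4]] = 72 ≠ 0, so this unfolding has rank ≥ 2; CP rank is at least every unfolding rank, so rank(T) ≥ 2.
In particular rank(T) ≥ 2 > 1, so T is not rank-1.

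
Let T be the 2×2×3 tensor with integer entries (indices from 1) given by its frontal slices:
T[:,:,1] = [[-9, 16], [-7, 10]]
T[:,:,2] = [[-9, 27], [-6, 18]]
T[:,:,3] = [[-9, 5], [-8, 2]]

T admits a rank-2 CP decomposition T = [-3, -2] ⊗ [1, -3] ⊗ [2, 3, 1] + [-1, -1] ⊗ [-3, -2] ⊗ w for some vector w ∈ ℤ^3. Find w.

w = [-1, 0, -2]

Subtract the known terms from T to get the rank-1 residual R = [-1, -1] ⊗ [-3, -2] ⊗ w, so R[i,j,k] = a[i]·b[j]·w[k]. Pick indices with nonzero a[1]·b[1] = (-1)·(-3) = 3. Only the fibre through (1,1,·) is needed: R[1,1,:] = T[1,1,:] − Σₗ aₗ[1]bₗ[1]cₗ = [-9, -9, -9] − (-3)·(1)·[2, 3, 1] = [-3, 0, -6]. Then w[k] = R[1,1,k] / 3 for each k, giving w = [-3, 0, -6] / 3 = [-1, 0, -2].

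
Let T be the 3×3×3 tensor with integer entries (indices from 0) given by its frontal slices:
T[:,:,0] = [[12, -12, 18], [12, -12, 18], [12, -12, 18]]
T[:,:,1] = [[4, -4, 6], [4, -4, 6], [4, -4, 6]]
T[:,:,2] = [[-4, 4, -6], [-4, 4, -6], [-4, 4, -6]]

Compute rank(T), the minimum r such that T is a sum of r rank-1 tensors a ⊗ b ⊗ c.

Lower bound: T ≠ 0 (e.g. T[0,0,0] = 12), so rank(T) ≥ 1.
Upper bound: the mode-1 fibre T[:,0,0] = [12, 12, 12] gives a = (1, 1, 1) (primitive direction); the mode-2 fibre T[0,:,0] = [12, -12, 18] gives b = (2, -2, 3); then c[k] = T[0,0,k] / (a[0]·b[0]) = [12, 4, -4] / 2 = (6, 2, -2).
Expanding (1, 1, 1) ⊗ (2, -2, 3) ⊗ (6, 2, -2) reproduces all 27 entries of T, so T = (1, 1, 1) ⊗ (2, -2, 3) ⊗ (6, 2, -2) and rank(T) ≤ 1.
These bounds meet, so rank(T) = 1.

1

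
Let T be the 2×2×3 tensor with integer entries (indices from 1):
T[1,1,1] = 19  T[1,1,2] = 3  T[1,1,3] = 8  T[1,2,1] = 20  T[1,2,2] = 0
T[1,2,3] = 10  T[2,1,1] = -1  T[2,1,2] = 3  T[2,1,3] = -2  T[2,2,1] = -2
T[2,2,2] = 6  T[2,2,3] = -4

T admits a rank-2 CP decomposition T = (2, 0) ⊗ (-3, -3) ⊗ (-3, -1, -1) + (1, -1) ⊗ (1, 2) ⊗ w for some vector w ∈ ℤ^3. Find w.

Subtract the known terms from T to get the rank-1 residual R = (1, -1) ⊗ (1, 2) ⊗ w, so R[i,j,k] = a[i]·b[j]·w[k]. Pick indices with nonzero a[1]·b[1] = (1)·(1) = 1. Only the fibre through (1,1,·) is needed: R[1,1,:] = T[1,1,:] − Σₗ aₗ[1]bₗ[1]cₗ = [19, 3, 8] − (2)·(-3)·(-3, -1, -1) = [1, -3, 2]. Then w[k] = R[1,1,k] / 1 for each k, giving w = [1, -3, 2] / 1 = (1, -3, 2).

w = (1, -3, 2)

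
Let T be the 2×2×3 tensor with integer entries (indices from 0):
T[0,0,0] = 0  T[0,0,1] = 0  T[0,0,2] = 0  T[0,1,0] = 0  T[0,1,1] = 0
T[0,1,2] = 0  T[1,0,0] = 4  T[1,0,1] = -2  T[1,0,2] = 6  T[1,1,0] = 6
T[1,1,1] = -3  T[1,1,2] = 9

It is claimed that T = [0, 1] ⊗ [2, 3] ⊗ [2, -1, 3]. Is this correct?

Yes

Reconstruct entrywise from the claimed factors. For example, T[0,1,0] = 0 and Σₗ aₗ[0]bₗ[1]cₗ[0] = (0)·(3)·(2) = 0; checking all 12 entries, every one matches. The claim holds.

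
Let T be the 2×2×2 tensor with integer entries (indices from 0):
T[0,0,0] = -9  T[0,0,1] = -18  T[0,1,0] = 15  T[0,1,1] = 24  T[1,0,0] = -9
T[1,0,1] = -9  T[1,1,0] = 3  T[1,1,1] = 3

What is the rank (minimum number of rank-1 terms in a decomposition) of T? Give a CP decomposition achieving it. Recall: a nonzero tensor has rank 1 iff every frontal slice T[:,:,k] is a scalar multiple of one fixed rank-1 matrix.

Lower bound: the mode-3 unfolding of T (rows indexed by k, columns by (i,j) = (0,0), (0,1), (1,0), (1,1)) is [[-9, 15, -9, 3], [-18, 24, -9, 3]].
There the 2×2 minor on rows k ∈ {0, 1}, columns (i,j) ∈ {(0,0), (0,1)} is det [[-9, 15], [-18, 24]] = 54 ≠ 0, so this unfolding has rank ≥ 2; CP rank is at least every unfolding rank, so rank(T) ≥ 2. (This is only a lower bound: in general the CP rank may exceed every unfolding rank, so we still need to exhibit 2 rank-1 terms summing to T.)
Upper bound — finding two terms. Write S_k = T[:,:,k] for the frontal slices: S₀ = [[-9, 15], [-9, 3]], S₁ = [[-18, 24], [-9, 3]].
If T = a₁ ⊗ b₁ ⊗ c₁ + a₂ ⊗ b₂ ⊗ c₂ then each S_k = c₁[k]·a₁b₁ᵀ + c₂[k]·a₂b₂ᵀ. S₀ and S₁ are linearly independent, so a₁b₁ᵀ and a₂b₂ᵀ must span the same plane of matrices: they are the rank-1 matrices of the form x·S₀ + y·S₁.
det(x·S₀ + y·S₁) is 108·x² + 270·xy + 162·y² = 54·(2·x + 3·y)(x + y), vanishing at (x:y) = (3:-2) and (1:-1).
M₁ = 3·S₀ − 2·S₁ = [[9, -3], [-9, 3]] = 3·[1, -1][3, -1]ᵀ and M₂ = S₀ − S₁ = [[9, -9], [0, 0]] = 9·[1, 0][1, -1]ᵀ, so take a₁ = [1, -1], b₁ = [3, -1], a₂ = [1, 0], b₂ = [1, -1].
Each slice is an integer combination of E₁ = a₁b₁ᵀ and E₂ = a₂b₂ᵀ: S₀ = 3·E₁ − 18·E₂, S₁ = 3·E₁ − 27·E₂; reading off coefficients, c₁ = [3, 3] and c₂ = [-18, -27].
Hence T = [1, -1] ⊗ [3, -1] ⊗ [3, 3] + [1, 0] ⊗ [1, -1] ⊗ [-18, -27], so rank(T) ≤ 2.
These bounds meet, so rank(T) = 2.

rank(T) = 2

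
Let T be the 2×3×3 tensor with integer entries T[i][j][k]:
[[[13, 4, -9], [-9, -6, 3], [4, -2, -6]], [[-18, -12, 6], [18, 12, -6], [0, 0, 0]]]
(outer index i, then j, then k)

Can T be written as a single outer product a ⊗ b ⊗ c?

The mode-1 unfolding of T (rows indexed by i, columns by (j,k) = (0,0), (0,1), (0,2), (1,0), (1,1), (1,2), (2,0), (2,1), (2,2)) is [[13, 4, -9, -9, -6, 3, 4, -2, -6], [-18, -12, 6, 18, 12, -6, 0, 0, 0]].
There the 2×2 minor on rows i ∈ {0, 1}, columns (j,k) ∈ {(0,0), (0,1)} is det [[13, 4], [-18, -12]] = -84 ≠ 0, so this unfolding has rank ≥ 2; CP rank is at least every unfolding rank, so rank(T) ≥ 2.
In particular rank(T) ≥ 2 > 1, so T is not rank-1.

No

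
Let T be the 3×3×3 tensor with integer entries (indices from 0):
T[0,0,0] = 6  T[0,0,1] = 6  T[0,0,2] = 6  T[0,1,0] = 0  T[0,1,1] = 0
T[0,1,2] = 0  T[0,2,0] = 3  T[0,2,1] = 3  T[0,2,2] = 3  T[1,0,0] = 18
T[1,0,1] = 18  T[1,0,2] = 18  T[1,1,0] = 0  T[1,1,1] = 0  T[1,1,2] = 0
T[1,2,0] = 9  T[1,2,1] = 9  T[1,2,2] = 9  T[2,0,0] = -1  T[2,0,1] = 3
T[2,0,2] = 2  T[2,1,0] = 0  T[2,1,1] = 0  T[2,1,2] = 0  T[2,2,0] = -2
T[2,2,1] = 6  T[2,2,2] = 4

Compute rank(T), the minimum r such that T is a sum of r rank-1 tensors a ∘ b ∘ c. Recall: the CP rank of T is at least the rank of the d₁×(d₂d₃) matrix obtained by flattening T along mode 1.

Lower bound: the mode-3 unfolding of T (rows indexed by k, columns by (i,j) = (0,0), (0,1), (0,2), (1,0), (1,1), (1,2), (2,0), (2,1), (2,2)) is [[6, 0, 3, 18, 0, 9, -1, 0, -2], [6, 0, 3, 18, 0, 9, 3, 0, 6], [6, 0, 3, 18, 0, 9, 2, 0, 4]].
There the 2×2 minor on rows k ∈ {0, 1}, columns (i,j) ∈ {(0,0), (2,0)} is det [[6, -1], [6, 3]] = 24 ≠ 0, so this unfolding has rank ≥ 2; CP rank is at least every unfolding rank, so rank(T) ≥ 2. (This is only a lower bound: in general the CP rank may exceed every unfolding rank, so we still need to exhibit 2 rank-1 terms summing to T.)
Upper bound — finding two terms. Write S_k = T[:,:,k] for the frontal slices: S₀ = [[6, 0, 3], [18, 0, 9], [-1, 0, -2]], S₁ = [[6, 0, 3], [18, 0, 9], [3, 0, 6]], S₂ = [[6, 0, 3], [18, 0, 9], [2, 0, 4]].
If T = a₁ ∘ b₁ ∘ c₁ + a₂ ∘ b₂ ∘ c₂ then each S_k = c₁[k]·a₁b₁ᵀ + c₂[k]·a₂b₂ᵀ. S₀ and S₁ are linearly independent, so a₁b₁ᵀ and a₂b₂ᵀ must span the same plane of matrices: they are the rank-1 matrices of the form x·S₀ + y·S₁.
The 2×2 minor of x·S₀ + y·S₁ on rows {0,2}, columns {0,2} is −9·x² + 18·xy + 27·y² = (-9)·(x − 3·y)(x + y), vanishing at (x:y) = (3:1) and (1:-1).
M₁ = 3·S₀ + S₁ = [[24, 0, 12], [72, 0, 36], [0, 0, 0]] = 12·[1, 3, 0][2, 0, 1]ᵀ and M₂ = S₀ − S₁ = [[0, 0, 0], [0, 0, 0], [-4, 0, -8]] = (-4)·[0, 0, 1][1, 0, 2]ᵀ, so take a₁ = [1, 3, 0], b₁ = [2, 0, 1], a₂ = [0, 0, 1], b₂ = [1, 0, 2].
Each slice is an integer combination of E₁ = a₁b₁ᵀ and E₂ = a₂b₂ᵀ: S₀ = 3·E₁ − E₂, S₁ = 3·E₁ + 3·E₂, S₂ = 3·E₁ + 2·E₂; reading off coefficients, c₁ = [3, 3, 3] and c₂ = [-1, 3, 2].
Hence T = [1, 3, 0] ∘ [2, 0, 1] ∘ [3, 3, 3] + [0, 0, 1] ∘ [1, 0, 2] ∘ [-1, 3, 2], so rank(T) ≤ 2.
These bounds meet, so rank(T) = 2.

2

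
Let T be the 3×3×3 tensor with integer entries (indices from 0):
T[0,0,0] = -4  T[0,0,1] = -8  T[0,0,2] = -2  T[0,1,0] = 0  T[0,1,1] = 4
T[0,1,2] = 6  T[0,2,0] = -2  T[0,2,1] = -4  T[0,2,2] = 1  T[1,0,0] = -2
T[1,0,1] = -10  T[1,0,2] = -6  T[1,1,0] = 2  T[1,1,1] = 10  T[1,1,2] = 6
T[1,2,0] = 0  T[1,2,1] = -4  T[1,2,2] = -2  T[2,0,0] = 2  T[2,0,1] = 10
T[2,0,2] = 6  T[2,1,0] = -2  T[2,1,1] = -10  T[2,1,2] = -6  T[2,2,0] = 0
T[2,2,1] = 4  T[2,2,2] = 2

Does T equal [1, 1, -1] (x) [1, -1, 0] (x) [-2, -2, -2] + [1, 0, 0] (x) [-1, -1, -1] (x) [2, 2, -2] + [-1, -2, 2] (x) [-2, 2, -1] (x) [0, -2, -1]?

Yes

Reconstruct entrywise from the claimed factors. For example, T[2,0,0] = 2 and Σₗ aₗ[2]bₗ[0]cₗ[0] = (-1)·(1)·(-2) + (0)·(-1)·(2) + (2)·(-2)·(0) = 2; checking all 27 entries, every one matches. The claim holds.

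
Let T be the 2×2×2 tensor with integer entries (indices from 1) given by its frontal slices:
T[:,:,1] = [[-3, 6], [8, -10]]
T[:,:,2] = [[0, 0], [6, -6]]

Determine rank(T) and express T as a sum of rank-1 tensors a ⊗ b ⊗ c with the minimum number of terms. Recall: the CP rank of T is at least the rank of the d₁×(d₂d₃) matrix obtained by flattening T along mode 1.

Lower bound: the mode-1 unfolding of T (rows indexed by i, columns by (j,k) = (1,1), (1,2), (2,1), (2,2)) is [[-3, 0, 6, 0], [8, 6, -10, -6]].
There the 2×2 minor on rows i ∈ {1, 2}, columns (j,k) ∈ {(1,1), (1,2)} is det [[-3, 0], [8, 6]] = -18 ≠ 0, so this unfolding has rank ≥ 2; CP rank is at least every unfolding rank, so rank(T) ≥ 2. (Flattening ranks never certify an upper bound on CP rank; for that we must actually write T with 2 rank-1 terms.)
Upper bound — finding two terms. Write S_k = T[:,:,k] for the frontal slices: S₁ = [[-3, 6], [8, -10]], S₂ = [[0, 0], [6, -6]].
If T = a₁ ⊗ b₁ ⊗ c₁ + a₂ ⊗ b₂ ⊗ c₂ then each S_k = c₁[k]·a₁b₁ᵀ + c₂[k]·a₂b₂ᵀ. S₁ and S₂ are linearly independent, so a₁b₁ᵀ and a₂b₂ᵀ must span the same plane of matrices: they are the rank-1 matrices of the form x·S₁ + y·S₂.
det(x·S₁ + y·S₂) is −18·x² − 18·xy = (-18)·(x + y)(x), vanishing at (x:y) = (1:-1) and (0:1).
M₁ = S₁ − S₂ = [[-3, 6], [2, -4]] = −[3, -2][1, -2]ᵀ and M₂ = S₂ = [[0, 0], [6, -6]] = 6·[0, 1][1, -1]ᵀ, so take a₁ = [3, -2], b₁ = [1, -2], a₂ = [0, 1], b₂ = [1, -1].
Each slice is an integer combination of E₁ = a₁b₁ᵀ and E₂ = a₂b₂ᵀ: S₁ = −E₁ + 6·E₂, S₂ = 6·E₂; reading off coefficients, c₁ = [-1, 0] and c₂ = [6, 6].
Hence T = [3, -2] ⊗ [1, -2] ⊗ [-1, 0] + [0, 1] ⊗ [1, -1] ⊗ [6, 6], so rank(T) ≤ 2.
These bounds meet, so rank(T) = 2.

rank(T) = 2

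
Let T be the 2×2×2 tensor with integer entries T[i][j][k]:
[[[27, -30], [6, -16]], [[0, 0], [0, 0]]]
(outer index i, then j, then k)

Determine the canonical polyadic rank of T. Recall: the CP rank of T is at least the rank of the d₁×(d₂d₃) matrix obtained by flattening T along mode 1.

2

Lower bound: in the mode-2 unfolding of T (rows indexed by j, columns by (i,k)) the 2×2 minor on rows j ∈ {0, 1}, columns (i,k) ∈ {(0,0), (0,1)} is det [[27, -30], [6, -16]] = -252 ≠ 0, so that unfolding has rank ≥ 2 and hence rank(T) ≥ 2 (CP rank is at least every unfolding rank, though it can be larger).
Upper bound: T[i,:,:] = a[i]·M for every slice, with a = [1, 0] and M = [[27, -30], [6, -16]] (rows j, columns k).
Splitting M by its rows (j = 0, 1), M = [1, 0][27, -30]ᵀ + [0, 1][6, -16]ᵀ.
Hence T = [1, 0] ⊗ [1, 0] ⊗ [27, -30] + [1, 0] ⊗ [0, 1] ⊗ [6, -16], so rank(T) ≤ 2.
These bounds meet, so rank(T) = 2.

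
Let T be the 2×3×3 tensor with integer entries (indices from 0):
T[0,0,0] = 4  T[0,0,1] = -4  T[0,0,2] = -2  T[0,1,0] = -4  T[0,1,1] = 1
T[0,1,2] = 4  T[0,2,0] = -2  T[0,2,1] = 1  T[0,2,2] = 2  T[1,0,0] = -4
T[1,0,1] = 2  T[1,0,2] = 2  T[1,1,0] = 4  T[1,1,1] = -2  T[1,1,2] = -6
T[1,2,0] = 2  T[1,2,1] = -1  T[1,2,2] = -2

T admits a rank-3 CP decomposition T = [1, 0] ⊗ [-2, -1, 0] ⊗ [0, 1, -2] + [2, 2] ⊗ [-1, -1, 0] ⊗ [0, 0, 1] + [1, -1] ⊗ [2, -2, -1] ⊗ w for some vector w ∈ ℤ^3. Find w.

w = [2, -1, -2]

Subtract the known terms from T to get the rank-1 residual R = [1, -1] ⊗ [2, -2, -1] ⊗ w, so R[i,j,k] = a[i]·b[j]·w[k]. Pick indices with nonzero a[0]·b[0] = (1)·(2) = 2. Only the fibre through (0,0,·) is needed: R[0,0,:] = T[0,0,:] − Σₗ aₗ[0]bₗ[0]cₗ = [4, -4, -2] − (1)·(-2)·[0, 1, -2] − (2)·(-1)·[0, 0, 1] = [4, -2, -4]. Then w[k] = R[0,0,k] / 2 for each k, giving w = [4, -2, -4] / 2 = [2, -1, -2].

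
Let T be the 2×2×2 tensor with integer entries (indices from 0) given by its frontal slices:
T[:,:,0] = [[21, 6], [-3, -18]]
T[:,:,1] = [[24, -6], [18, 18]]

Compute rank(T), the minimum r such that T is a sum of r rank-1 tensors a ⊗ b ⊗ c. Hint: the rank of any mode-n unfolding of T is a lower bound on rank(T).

Lower bound: the mode-3 unfolding of T (rows indexed by k, columns by (i,j) = (0,0), (0,1), (1,0), (1,1)) is [[21, 6, -3, -18], [24, -6, 18, 18]].
There the 2×2 minor on rows k ∈ {0, 1}, columns (i,j) ∈ {(0,0), (0,1)} is det [[21, 6], [24, -6]] = -270 ≠ 0, so this unfolding has rank ≥ 2; CP rank is at least every unfolding rank, so rank(T) ≥ 2. (This is only a lower bound: in general the CP rank may exceed every unfolding rank, so we still need to exhibit 2 rank-1 terms summing to T.)
Upper bound — finding two terms. Write S_k = T[:,:,k] for the frontal slices: S₀ = [[21, 6], [-3, -18]], S₁ = [[24, -6], [18, 18]].
If T = a₁ ⊗ b₁ ⊗ c₁ + a₂ ⊗ b₂ ⊗ c₂ then each S_k = c₁[k]·a₁b₁ᵀ + c₂[k]·a₂b₂ᵀ. S₀ and S₁ are linearly independent, so a₁b₁ᵀ and a₂b₂ᵀ must span the same plane of matrices: they are the rank-1 matrices of the form x·S₀ + y·S₁.
det(x·S₀ + y·S₁) is −360·x² − 180·xy + 540·y² = (-180)·(2·x + 3·y)(x − y), vanishing at (x:y) = (3:-2) and (1:1).
M₁ = 3·S₀ − 2·S₁ = [[15, 30], [-45, -90]] = 15·(1, -3)(1, 2)ᵀ and M₂ = S₀ + S₁ = [[45, 0], [15, 0]] = 15·(3, 1)(1, 0)ᵀ, so take a₁ = (1, -3), b₁ = (1, 2), a₂ = (3, 1), b₂ = (1, 0).
Each slice is an integer combination of E₁ = a₁b₁ᵀ and E₂ = a₂b₂ᵀ: S₀ = 3·E₁ + 6·E₂, S₁ = −3·E₁ + 9·E₂; reading off coefficients, c₁ = (3, -3) and c₂ = (6, 9).
Hence T = (1, -3) ⊗ (1, 2) ⊗ (3, -3) + (3, 1) ⊗ (1, 0) ⊗ (6, 9), so rank(T) ≤ 2.
These bounds meet, so rank(T) = 2.

2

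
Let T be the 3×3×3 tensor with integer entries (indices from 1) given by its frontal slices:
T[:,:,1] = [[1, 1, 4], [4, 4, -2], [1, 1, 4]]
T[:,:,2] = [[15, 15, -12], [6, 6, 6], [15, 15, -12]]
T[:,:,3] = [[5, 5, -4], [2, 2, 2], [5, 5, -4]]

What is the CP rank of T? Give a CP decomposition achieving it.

Lower bound: in the mode-3 unfolding of T (rows indexed by k, columns by (i,j)) the 2×2 minor on rows k ∈ {1, 2}, columns (i,j) ∈ {(1,1), (1,3)} is det [[1, 4], [15, -12]] = -72 ≠ 0, so that unfolding has rank ≥ 2 and hence rank(T) ≥ 2 (CP rank is at least every unfolding rank, though it can be larger).
Upper bound: with S_k = T[:,:,k], the two rank-1 terms a₁b₁ᵀ, a₂b₂ᵀ are the rank-1 members of the pencil x·S₁ + y·S₂.
The 2×2 minor of x·S₁ + y·S₂ on rows {1,2}, columns {1,3} is −18·x² + 162·y² = (-18)·(x − 3·y)(x + 3·y), vanishing at (x:y) = (3:1) and (3:-1).
M₁ = 3·S₁ + S₂ = [[18, 18, 0], [18, 18, 0], [18, 18, 0]] = 18·(1, 1, 1)(1, 1, 0)ᵀ and M₂ = 3·S₁ − S₂ = [[-12, -12, 24], [6, 6, -12], [-12, -12, 24]] = (-6)·(2, -1, 2)(1, 1, -2)ᵀ, so take a₁ = (1, 1, 1), b₁ = (1, 1, 0), a₂ = (2, -1, 2), b₂ = (1, 1, -2).
Each slice is an integer combination of E₁ = a₁b₁ᵀ and E₂ = a₂b₂ᵀ: S₁ = 3·E₁ − E₂, S₂ = 9·E₁ + 3·E₂, S₃ = 3·E₁ + E₂; reading off coefficients, c₁ = (3, 9, 3) and c₂ = (-1, 3, 1).
Hence T = (1, 1, 1) ⊗ (1, 1, 0) ⊗ (3, 9, 3) + (2, -1, 2) ⊗ (1, 1, -2) ⊗ (-1, 3, 1), so rank(T) ≤ 2.
These bounds meet, so rank(T) = 2.

rank(T) = 2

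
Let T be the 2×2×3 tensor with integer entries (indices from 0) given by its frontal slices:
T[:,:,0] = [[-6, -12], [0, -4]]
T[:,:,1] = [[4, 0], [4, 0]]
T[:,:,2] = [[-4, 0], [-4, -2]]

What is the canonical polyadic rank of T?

Lower bound: the mode-3 unfolding of T (rows indexed by k, columns by (i,j) = (0,0), (0,1), (1,0), (1,1)) is [[-6, -12, 0, -4], [4, 0, 4, 0], [-4, 0, -4, -2]].
There the 3×3 minor on rows k ∈ {0, 1, 2}, columns (i,j) ∈ {(0,0), (0,1), (1,1)} is det [[-6, -12, -4], [4, 0, 0], [-4, 0, -2]] = -96 ≠ 0, so this unfolding has rank ≥ 3; CP rank is at least every unfolding rank, so rank(T) ≥ 3. (Flattening ranks never certify an upper bound on CP rank; for that we must actually write T with 3 rank-1 terms.)
Upper bound: T is a sum of 3 rank-1 terms, T = (1, 0) ⊗ (1, 2) ⊗ (-2, 0, 2) + (1, 1) ⊗ (1, 0) ⊗ (4, 4, -2) + (2, 1) ⊗ (1, 1) ⊗ (-4, 0, -2) (written with every a and b primitive with positive leading entry and the scale carried by c; CP decompositions are not unique, and this one is verified by expanding entrywise), so rank(T) ≤ 3.
These bounds meet, so rank(T) = 3.

3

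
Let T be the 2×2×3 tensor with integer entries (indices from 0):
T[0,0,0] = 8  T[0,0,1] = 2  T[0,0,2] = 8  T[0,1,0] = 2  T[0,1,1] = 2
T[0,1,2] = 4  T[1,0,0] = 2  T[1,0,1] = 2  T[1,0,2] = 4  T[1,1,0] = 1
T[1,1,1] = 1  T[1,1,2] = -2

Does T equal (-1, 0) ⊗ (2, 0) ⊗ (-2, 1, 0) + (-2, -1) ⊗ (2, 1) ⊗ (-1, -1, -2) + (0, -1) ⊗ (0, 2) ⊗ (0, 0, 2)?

Reconstruct entrywise from the claimed factors. For example, T[0,1,2] = 4 and Σₗ aₗ[0]bₗ[1]cₗ[2] = (-1)·(0)·(0) + (-2)·(1)·(-2) + (0)·(2)·(2) = 4; checking all 12 entries, every one matches. The claim holds.

Yes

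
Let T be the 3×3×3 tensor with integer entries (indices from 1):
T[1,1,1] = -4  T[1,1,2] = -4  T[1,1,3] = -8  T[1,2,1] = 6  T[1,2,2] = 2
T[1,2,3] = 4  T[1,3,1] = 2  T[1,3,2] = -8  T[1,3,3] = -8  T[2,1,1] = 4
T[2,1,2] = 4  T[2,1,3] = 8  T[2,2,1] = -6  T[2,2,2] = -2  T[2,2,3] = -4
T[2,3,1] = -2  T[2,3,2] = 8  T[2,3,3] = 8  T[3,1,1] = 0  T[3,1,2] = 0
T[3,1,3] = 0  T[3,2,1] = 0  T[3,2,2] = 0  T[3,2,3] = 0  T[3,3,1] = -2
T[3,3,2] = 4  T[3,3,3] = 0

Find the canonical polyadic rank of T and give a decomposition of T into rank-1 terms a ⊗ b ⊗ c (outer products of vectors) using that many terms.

rank(T) = 3

Lower bound: the mode-3 unfolding of T (rows indexed by k, columns by (i,j) = (1,1), (1,2), (1,3), (2,1), (2,2), (2,3), (3,1), (3,2), (3,3)) is [[-4, 6, 2, 4, -6, -2, 0, 0, -2], [-4, 2, -8, 4, -2, 8, 0, 0, 4], [-8, 4, -8, 8, -4, 8, 0, 0, 0]].
There the 3×3 minor on rows k ∈ {1, 2, 3}, columns (i,j) ∈ {(1,1), (1,2), (1,3)} is det [[-4, 6, 2], [-4, 2, -8], [-8, 4, -8]] = 128 ≠ 0, so this unfolding has rank ≥ 3; CP rank is at least every unfolding rank, so rank(T) ≥ 3. (Unfolding ranks only ever bound the CP rank from below — rank(T) can be strictly larger than all of them — so the matching upper bound has to come from an explicit 3-term decomposition.)
Upper bound: T is a sum of 3 rank-1 terms, T = [1, -1, -1] ⊗ [0, 0, 1] ⊗ [2, -4, 0] + [1, -1, 0] ⊗ [0, 1, 1] ⊗ [2, -2, -4] + [1, -1, 0] ⊗ [2, -2, 1] ⊗ [-2, -2, -4] (written with every a and b primitive with positive leading entry and the scale carried by c; CP decompositions are not unique, and this one is verified by expanding entrywise), so rank(T) ≤ 3.
These bounds meet, so rank(T) = 3.
Check entry T[1,2,1] = 6: (1)·(0)·(2) + (1)·(1)·(2) + (1)·(-2)·(-2) = 6.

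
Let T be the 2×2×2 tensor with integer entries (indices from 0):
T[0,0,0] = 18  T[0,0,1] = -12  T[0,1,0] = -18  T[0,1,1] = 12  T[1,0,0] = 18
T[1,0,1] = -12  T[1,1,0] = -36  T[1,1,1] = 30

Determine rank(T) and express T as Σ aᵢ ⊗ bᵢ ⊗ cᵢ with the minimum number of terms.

rank(T) = 2

Lower bound: the mode-3 unfolding of T (rows indexed by k, columns by (i,j) = (0,0), (0,1), (1,0), (1,1)) is [[18, -18, 18, -36], [-12, 12, -12, 30]].
There the 2×2 minor on rows k ∈ {0, 1}, columns (i,j) ∈ {(0,0), (1,1)} is det [[18, -36], [-12, 30]] = 108 ≠ 0, so this unfolding has rank ≥ 2; CP rank is at least every unfolding rank, so rank(T) ≥ 2. (Flattening ranks never certify an upper bound on CP rank; for that we must actually write T with 2 rank-1 terms.)
Upper bound — finding two terms. Write S_k = T[:,:,k] for the frontal slices: S₀ = [[18, -18], [18, -36]], S₁ = [[-12, 12], [-12, 30]].
If T = a₁ ⊗ b₁ ⊗ c₁ + a₂ ⊗ b₂ ⊗ c₂ then each S_k = c₁[k]·a₁b₁ᵀ + c₂[k]·a₂b₂ᵀ. S₀ and S₁ are linearly independent, so a₁b₁ᵀ and a₂b₂ᵀ must span the same plane of matrices: they are the rank-1 matrices of the form x·S₀ + y·S₁.
det(x·S₀ + y·S₁) is −324·x² + 540·xy − 216·y² = (-108)·(3·x − 2·y)(x − y), vanishing at (x:y) = (2:3) and (1:1).
M₁ = 2·S₀ + 3·S₁ = [[0, 0], [0, 18]] = 18·(0, 1)(0, 1)ᵀ and M₂ = S₀ + S₁ = [[6, -6], [6, -6]] = 6·(1, 1)(1, -1)ᵀ, so take a₁ = (0, 1), b₁ = (0, 1), a₂ = (1, 1), b₂ = (1, -1).
Each slice is an integer combination of E₁ = a₁b₁ᵀ and E₂ = a₂b₂ᵀ: S₀ = −18·E₁ + 18·E₂, S₁ = 18·E₁ − 12·E₂; reading off coefficients, c₁ = (-18, 18) and c₂ = (18, -12).
Hence T = (0, 1) ⊗ (0, 1) ⊗ (-18, 18) + (1, 1) ⊗ (1, -1) ⊗ (18, -12), so rank(T) ≤ 2.
These bounds meet, so rank(T) = 2.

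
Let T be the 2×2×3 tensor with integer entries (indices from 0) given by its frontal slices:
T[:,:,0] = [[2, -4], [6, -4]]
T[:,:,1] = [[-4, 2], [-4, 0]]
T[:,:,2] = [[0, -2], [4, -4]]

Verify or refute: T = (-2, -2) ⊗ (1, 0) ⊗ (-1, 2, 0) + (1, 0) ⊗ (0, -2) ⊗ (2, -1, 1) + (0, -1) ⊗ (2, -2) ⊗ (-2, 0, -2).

Yes

Reconstruct entrywise from the claimed factors. For example, T[1,0,2] = 4 and Σₗ aₗ[1]bₗ[0]cₗ[2] = (-2)·(1)·(0) + (0)·(0)·(1) + (-1)·(2)·(-2) = 4; checking all 12 entries, every one matches. The claim holds.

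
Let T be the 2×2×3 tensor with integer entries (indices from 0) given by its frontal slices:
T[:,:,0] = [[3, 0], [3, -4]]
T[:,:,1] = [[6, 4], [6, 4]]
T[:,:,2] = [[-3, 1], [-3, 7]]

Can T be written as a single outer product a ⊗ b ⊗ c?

No

The mode-1 unfolding of T (rows indexed by i, columns by (j,k) = (0,0), (0,1), (0,2), (1,0), (1,1), (1,2)) is [[3, 6, -3, 0, 4, 1], [3, 6, -3, -4, 4, 7]].
There the 2×2 minor on rows i ∈ {0, 1}, columns (j,k) ∈ {(0,0), (1,0)} is det [[3, 0], [3, -4]] = -12 ≠ 0, so this unfolding has rank ≥ 2; CP rank is at least every unfolding rank, so rank(T) ≥ 2.
In particular rank(T) ≥ 2 > 1, so T is not rank-1.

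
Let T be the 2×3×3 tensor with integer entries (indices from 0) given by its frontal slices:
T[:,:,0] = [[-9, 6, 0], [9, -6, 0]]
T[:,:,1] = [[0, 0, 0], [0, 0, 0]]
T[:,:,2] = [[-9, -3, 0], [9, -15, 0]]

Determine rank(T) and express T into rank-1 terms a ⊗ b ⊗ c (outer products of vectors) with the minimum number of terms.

Lower bound: in the mode-1 unfolding of T (rows indexed by i, columns by (j,k)) the 2×2 minor on rows i ∈ {0, 1}, columns (j,k) ∈ {(0,0), (1,2)} is det [[-9, -3], [9, -15]] = 162 ≠ 0, so that unfolding has rank ≥ 2 and hence rank(T) ≥ 2 (CP rank is at least every unfolding rank, though it can be larger).
Upper bound: with S_k = T[:,:,k], the two rank-1 terms a₁b₁ᵀ, a₂b₂ᵀ are the rank-1 members of the pencil x·S₀ + y·S₂.
The 2×2 minor of x·S₀ + y·S₂ on rows {0,1}, columns {0,1} is 162·xy + 162·y² = 162·(y)(x + y), vanishing at (x:y) = (1:0) and (1:-1).
M₁ = S₀ = [[-9, 6, 0], [9, -6, 0]] = (-3)·(1, -1)(3, -2, 0)ᵀ and M₂ = S₀ − S₂ = [[0, 9, 0], [0, 9, 0]] = 9·(1, 1)(0, 1, 0)ᵀ, so take a₁ = (1, -1), b₁ = (3, -2, 0), a₂ = (1, 1), b₂ = (0, 1, 0).
Each slice is an integer combination of E₁ = a₁b₁ᵀ and E₂ = a₂b₂ᵀ: S₀ = −3·E₁, S₁ = 0, S₂ = −3·E₁ − 9·E₂; reading off coefficients, c₁ = (-3, 0, -3) and c₂ = (0, 0, -9).
Hence T = (1, -1) ⊗ (3, -2, 0) ⊗ (-3, 0, -3) + (1, 1) ⊗ (0, 1, 0) ⊗ (0, 0, -9), so rank(T) ≤ 2.
These bounds meet, so rank(T) = 2.

rank(T) = 2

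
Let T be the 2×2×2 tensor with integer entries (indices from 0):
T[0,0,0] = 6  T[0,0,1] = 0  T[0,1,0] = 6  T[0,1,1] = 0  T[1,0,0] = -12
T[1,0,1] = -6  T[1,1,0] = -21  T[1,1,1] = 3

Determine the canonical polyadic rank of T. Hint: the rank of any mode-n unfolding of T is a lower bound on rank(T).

2

Lower bound: in the mode-1 unfolding of T (rows indexed by i, columns by (j,k)) the 2×2 minor on rows i ∈ {0, 1}, columns (j,k) ∈ {(0,0), (0,1)} is det [[6, 0], [-12, -6]] = -36 ≠ 0, so that unfolding has rank ≥ 2 and hence rank(T) ≥ 2 (CP rank is at least every unfolding rank, though it can be larger).
Upper bound: with S_k = T[:,:,k], the two rank-1 terms a₁b₁ᵀ, a₂b₂ᵀ are the rank-1 members of the pencil x·S₀ + y·S₁.
det(x·S₀ + y·S₁) is −54·x² + 54·xy = (-54)·(x − y)(x), vanishing at (x:y) = (1:1) and (0:1).
M₁ = S₀ + S₁ = [[6, 6], [-18, -18]] = 6·[1, -3][1, 1]ᵀ and M₂ = S₁ = [[0, 0], [-6, 3]] = (-3)·[0, 1][2, -1]ᵀ, so take a₁ = [1, -3], b₁ = [1, 1], a₂ = [0, 1], b₂ = [2, -1].
Each slice is an integer combination of E₁ = a₁b₁ᵀ and E₂ = a₂b₂ᵀ: S₀ = 6·E₁ + 3·E₂, S₁ = −3·E₂; reading off coefficients, c₁ = [6, 0] and c₂ = [3, -3].
Hence T = [1, -3] (x) [1, 1] (x) [6, 0] + [0, 1] (x) [2, -1] (x) [3, -3], so rank(T) ≤ 2.
These bounds meet, so rank(T) = 2.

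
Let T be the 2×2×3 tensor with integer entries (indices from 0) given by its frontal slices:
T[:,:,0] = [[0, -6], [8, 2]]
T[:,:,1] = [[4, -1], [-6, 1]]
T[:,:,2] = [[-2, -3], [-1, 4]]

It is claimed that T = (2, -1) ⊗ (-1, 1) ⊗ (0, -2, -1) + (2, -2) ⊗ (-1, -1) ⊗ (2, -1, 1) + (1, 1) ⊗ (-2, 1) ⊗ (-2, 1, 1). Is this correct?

Yes

Reconstruct entrywise from the claimed factors. For example, T[0,1,1] = -1 and Σₗ aₗ[0]bₗ[1]cₗ[1] = (2)·(1)·(-2) + (2)·(-1)·(-1) + (1)·(1)·(1) = -1; checking all 12 entries, every one matches. The claim holds.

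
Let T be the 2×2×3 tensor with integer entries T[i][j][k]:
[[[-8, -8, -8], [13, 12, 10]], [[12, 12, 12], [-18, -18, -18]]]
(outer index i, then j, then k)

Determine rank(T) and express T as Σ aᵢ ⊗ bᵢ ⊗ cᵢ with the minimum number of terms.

Lower bound: the mode-3 unfolding of T (rows indexed by k, columns by (i,j) = (0,0), (0,1), (1,0), (1,1)) is [[-8, 13, 12, -18], [-8, 12, 12, -18], [-8, 10, 12, -18]].
There the 2×2 minor on rows k ∈ {0, 1}, columns (i,j) ∈ {(0,0), (0,1)} is det [[-8, 13], [-8, 12]] = 8 ≠ 0, so this unfolding has rank ≥ 2; CP rank is at least every unfolding rank, so rank(T) ≥ 2. (This is only a lower bound: in general the CP rank may exceed every unfolding rank, so we still need to exhibit 2 rank-1 terms summing to T.)
Upper bound — finding two terms. Write S_k = T[:,:,k] for the frontal slices: S₀ = [[-8, 13], [12, -18]], S₁ = [[-8, 12], [12, -18]], S₂ = [[-8, 10], [12, -18]].
If T = a₁ ⊗ b₁ ⊗ c₁ + a₂ ⊗ b₂ ⊗ c₂ then each S_k = c₁[k]·a₁b₁ᵀ + c₂[k]·a₂b₂ᵀ. S₀ and S₁ are linearly independent, so a₁b₁ᵀ and a₂b₂ᵀ must span the same plane of matrices: they are the rank-1 matrices of the form x·S₀ + y·S₁.
det(x·S₀ + y·S₁) is −12·x² − 12·xy = (-12)·(x + y)(x), vanishing at (x:y) = (1:-1) and (0:1).
M₁ = S₀ − S₁ = [[0, 1], [0, 0]] = [1, 0][0, 1]ᵀ and M₂ = S₁ = [[-8, 12], [12, -18]] = (-2)·[2, -3][2, -3]ᵀ, so take a₁ = [1, 0], b₁ = [0, 1], a₂ = [2, -3], b₂ = [2, -3].
Each slice is an integer combination of E₁ = a₁b₁ᵀ and E₂ = a₂b₂ᵀ: S₀ = E₁ − 2·E₂, S₁ = −2·E₂, S₂ = −2·E₁ − 2·E₂; reading off coefficients, c₁ = [1, 0, -2] and c₂ = [-2, -2, -2].
Hence T = [1, 0] ⊗ [0, 1] ⊗ [1, 0, -2] + [2, -3] ⊗ [2, -3] ⊗ [-2, -2, -2], so rank(T) ≤ 2.
These bounds meet, so rank(T) = 2.
Check entry T[0,1,2] = 10: (1)·(1)·(-2) + (2)·(-3)·(-2) = 10.

rank(T) = 2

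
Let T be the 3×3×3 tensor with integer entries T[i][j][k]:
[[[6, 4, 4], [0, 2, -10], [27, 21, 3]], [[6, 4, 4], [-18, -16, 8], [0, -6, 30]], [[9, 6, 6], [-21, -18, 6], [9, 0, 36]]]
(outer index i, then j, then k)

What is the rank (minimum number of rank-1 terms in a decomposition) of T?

2

Lower bound: the mode-2 unfolding of T (rows indexed by j, columns by (i,k) = (0,0), (0,1), (0,2), (1,0), (1,1), (1,2), (2,0), (2,1), (2,2)) is [[6, 4, 4, 6, 4, 4, 9, 6, 6], [0, 2, -10, -18, -16, 8, -21, -18, 6], [27, 21, 3, 0, -6, 30, 9, 0, 36]].
There the 2×2 minor on rows j ∈ {0, 1}, columns (i,k) ∈ {(0,0), (0,1)} is det [[6, 4], [0, 2]] = 12 ≠ 0, so this unfolding has rank ≥ 2; CP rank is at least every unfolding rank, so rank(T) ≥ 2. (Flattening ranks never certify an upper bound on CP rank; for that we must actually write T with 2 rank-1 terms.)
Upper bound — finding two terms. Write S_k = T[:,:,k] for the frontal slices: S₀ = [[6, 0, 27], [6, -18, 0], [9, -21, 9]], S₁ = [[4, 2, 21], [4, -16, -6], [6, -18, 0]], S₂ = [[4, -10, 3], [4, 8, 30], [6, 6, 36]].
If T = a₁ ⊗ b₁ ⊗ c₁ + a₂ ⊗ b₂ ⊗ c₂ then each S_k = c₁[k]·a₁b₁ᵀ + c₂[k]·a₂b₂ᵀ. S₀ and S₁ are linearly independent, so a₁b₁ᵀ and a₂b₂ᵀ must span the same plane of matrices: they are the rank-1 matrices of the form x·S₀ + y·S₁.
The 2×2 minor of x·S₀ + y·S₁ on rows {0,1}, columns {0,1} is −108·x² − 180·xy − 72·y² = (-36)·(3·x + 2·y)(x + y), vanishing at (x:y) = (2:-3) and (1:-1).
M₁ = 2·S₀ − 3·S₁ = [[0, -6, -9], [0, 12, 18], [0, 12, 18]] = (-3)·[1, -2, -2][0, 2, 3]ᵀ and M₂ = S₀ − S₁ = [[2, -2, 6], [2, -2, 6], [3, -3, 9]] = [2, 2, 3][1, -1, 3]ᵀ, so take a₁ = [1, -2, -2], b₁ = [0, 2, 3], a₂ = [2, 2, 3], b₂ = [1, -1, 3].
Each slice is an integer combination of E₁ = a₁b₁ᵀ and E₂ = a₂b₂ᵀ: S₀ = 3·E₁ + 3·E₂, S₁ = 3·E₁ + 2·E₂, S₂ = −3·E₁ + 2·E₂; reading off coefficients, c₁ = [3, 3, -3] and c₂ = [3, 2, 2].
Hence T = [1, -2, -2] ⊗ [0, 2, 3] ⊗ [3, 3, -3] + [2, 2, 3] ⊗ [1, -1, 3] ⊗ [3, 2, 2], so rank(T) ≤ 2.
These bounds meet, so rank(T) = 2.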